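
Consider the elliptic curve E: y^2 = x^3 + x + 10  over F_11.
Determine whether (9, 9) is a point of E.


Check whether y^2 = x^3 + 1 x + 10 (mod 11) for (x, y) = (9, 9).
LHS: y^2 = 9^2 mod 11 = 4
RHS: x^3 + 1 x + 10 = 9^3 + 1*9 + 10 mod 11 = 0
LHS != RHS

No, not on the curve


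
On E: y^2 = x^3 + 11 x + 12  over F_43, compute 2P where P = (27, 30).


Doubling: s = (3 x1^2 + a) / (2 y1)
s = (3*27^2 + 11) / (2*30) mod 43 = 18
x3 = s^2 - 2 x1 mod 43 = 18^2 - 2*27 = 12
y3 = s (x1 - x3) - y1 mod 43 = 18 * (27 - 12) - 30 = 25

2P = (12, 25)


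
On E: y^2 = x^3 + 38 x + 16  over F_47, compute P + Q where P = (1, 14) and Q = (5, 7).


P != Q, so use the chord formula.
s = (y2 - y1) / (x2 - x1) = (40) / (4) mod 47 = 10
x3 = s^2 - x1 - x2 mod 47 = 10^2 - 1 - 5 = 0
y3 = s (x1 - x3) - y1 mod 47 = 10 * (1 - 0) - 14 = 43

P + Q = (0, 43)


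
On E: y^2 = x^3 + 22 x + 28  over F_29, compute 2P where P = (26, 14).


k = 2 = 10_2 (binary, LSB first: 01)
Double-and-add from P = (26, 14):
  bit 0 = 0: acc unchanged = O
  bit 1 = 1: acc = O + (0, 17) = (0, 17)

2P = (0, 17)


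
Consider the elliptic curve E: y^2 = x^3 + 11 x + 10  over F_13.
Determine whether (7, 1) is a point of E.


Check whether y^2 = x^3 + 11 x + 10 (mod 13) for (x, y) = (7, 1).
LHS: y^2 = 1^2 mod 13 = 1
RHS: x^3 + 11 x + 10 = 7^3 + 11*7 + 10 mod 13 = 1
LHS = RHS

Yes, on the curve


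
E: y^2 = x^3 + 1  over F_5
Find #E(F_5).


For each x in F_5, count y with y^2 = x^3 + 0 x + 1 mod 5:
  x = 0: RHS = 1, y in [1, 4]  -> 2 point(s)
  x = 2: RHS = 4, y in [2, 3]  -> 2 point(s)
  x = 4: RHS = 0, y in [0]  -> 1 point(s)
Affine points: 5. Add the point at infinity: total = 6.

#E(F_5) = 6


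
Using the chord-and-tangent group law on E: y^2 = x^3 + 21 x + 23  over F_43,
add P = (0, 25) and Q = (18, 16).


P != Q, so use the chord formula.
s = (y2 - y1) / (x2 - x1) = (34) / (18) mod 43 = 21
x3 = s^2 - x1 - x2 mod 43 = 21^2 - 0 - 18 = 36
y3 = s (x1 - x3) - y1 mod 43 = 21 * (0 - 36) - 25 = 36

P + Q = (36, 36)


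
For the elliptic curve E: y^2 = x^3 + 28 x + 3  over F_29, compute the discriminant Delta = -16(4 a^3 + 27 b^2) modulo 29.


4 a^3 + 27 b^2 = 4*28^3 + 27*3^2 = 87808 + 243 = 88051
Delta = -16 * (88051) = -1408816
Delta mod 29 = 4

Delta = 4 (mod 29)


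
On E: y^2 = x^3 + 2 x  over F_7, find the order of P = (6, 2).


Compute successive multiples of P until we hit O:
  1P = (6, 2)
  2P = (4, 4)
  3P = (5, 4)
  4P = (0, 0)
  5P = (5, 3)
  6P = (4, 3)
  7P = (6, 5)
  8P = O

ord(P) = 8


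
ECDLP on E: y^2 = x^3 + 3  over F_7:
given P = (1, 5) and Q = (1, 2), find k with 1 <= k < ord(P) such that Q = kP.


Enumerate multiples of P until we hit Q = (1, 2):
  1P = (1, 5)
  2P = (6, 4)
  3P = (2, 5)
  4P = (4, 2)
  5P = (3, 4)
  6P = (5, 4)
  7P = (5, 3)
  8P = (3, 3)
  9P = (4, 5)
  10P = (2, 2)
  11P = (6, 3)
  12P = (1, 2)
Match found at i = 12.

k = 12


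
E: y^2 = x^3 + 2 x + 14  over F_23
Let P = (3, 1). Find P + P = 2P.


Doubling: s = (3 x1^2 + a) / (2 y1)
s = (3*3^2 + 2) / (2*1) mod 23 = 3
x3 = s^2 - 2 x1 mod 23 = 3^2 - 2*3 = 3
y3 = s (x1 - x3) - y1 mod 23 = 3 * (3 - 3) - 1 = 22

2P = (3, 22)


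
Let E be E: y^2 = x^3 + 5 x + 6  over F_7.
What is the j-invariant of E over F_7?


Delta = -16(4 a^3 + 27 b^2) mod 7 = 3
-1728 * (4 a)^3 = -1728 * (4*5)^3 mod 7 = 6
j = 6 * 3^(-1) mod 7 = 2

j = 2 (mod 7)


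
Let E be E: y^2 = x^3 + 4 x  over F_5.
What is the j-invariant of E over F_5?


Delta = -16(4 a^3 + 27 b^2) mod 5 = 4
-1728 * (4 a)^3 = -1728 * (4*4)^3 mod 5 = 2
j = 2 * 4^(-1) mod 5 = 3

j = 3 (mod 5)


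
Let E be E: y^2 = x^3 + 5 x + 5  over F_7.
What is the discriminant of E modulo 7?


4 a^3 + 27 b^2 = 4*5^3 + 27*5^2 = 500 + 675 = 1175
Delta = -16 * (1175) = -18800
Delta mod 7 = 2

Delta = 2 (mod 7)


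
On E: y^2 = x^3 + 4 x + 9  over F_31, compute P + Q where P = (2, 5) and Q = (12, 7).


P != Q, so use the chord formula.
s = (y2 - y1) / (x2 - x1) = (2) / (10) mod 31 = 25
x3 = s^2 - x1 - x2 mod 31 = 25^2 - 2 - 12 = 22
y3 = s (x1 - x3) - y1 mod 31 = 25 * (2 - 22) - 5 = 22

P + Q = (22, 22)


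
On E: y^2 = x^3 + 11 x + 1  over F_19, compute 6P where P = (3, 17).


k = 6 = 110_2 (binary, LSB first: 011)
Double-and-add from P = (3, 17):
  bit 0 = 0: acc unchanged = O
  bit 1 = 1: acc = O + (13, 2) = (13, 2)
  bit 2 = 1: acc = (13, 2) + (10, 16) = (3, 2)

6P = (3, 2)


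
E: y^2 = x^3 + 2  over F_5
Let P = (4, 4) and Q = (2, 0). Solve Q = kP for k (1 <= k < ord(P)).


Enumerate multiples of P until we hit Q = (2, 0):
  1P = (4, 4)
  2P = (3, 2)
  3P = (2, 0)
Match found at i = 3.

k = 3


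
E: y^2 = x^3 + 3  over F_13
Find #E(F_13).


For each x in F_13, count y with y^2 = x^3 + 0 x + 3 mod 13:
  x = 0: RHS = 3, y in [4, 9]  -> 2 point(s)
  x = 1: RHS = 4, y in [2, 11]  -> 2 point(s)
  x = 3: RHS = 4, y in [2, 11]  -> 2 point(s)
  x = 9: RHS = 4, y in [2, 11]  -> 2 point(s)
Affine points: 8. Add the point at infinity: total = 9.

#E(F_13) = 9


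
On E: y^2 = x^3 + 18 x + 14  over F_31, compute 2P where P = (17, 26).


Doubling: s = (3 x1^2 + a) / (2 y1)
s = (3*17^2 + 18) / (2*26) mod 31 = 20
x3 = s^2 - 2 x1 mod 31 = 20^2 - 2*17 = 25
y3 = s (x1 - x3) - y1 mod 31 = 20 * (17 - 25) - 26 = 0

2P = (25, 0)


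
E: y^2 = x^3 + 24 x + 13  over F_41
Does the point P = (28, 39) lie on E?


Check whether y^2 = x^3 + 24 x + 13 (mod 41) for (x, y) = (28, 39).
LHS: y^2 = 39^2 mod 41 = 4
RHS: x^3 + 24 x + 13 = 28^3 + 24*28 + 13 mod 41 = 5
LHS != RHS

No, not on the curve


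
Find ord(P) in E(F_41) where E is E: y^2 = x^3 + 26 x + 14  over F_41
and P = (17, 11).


Compute successive multiples of P until we hit O:
  1P = (17, 11)
  2P = (2, 22)
  3P = (26, 12)
  4P = (38, 14)
  5P = (22, 0)
  6P = (38, 27)
  7P = (26, 29)
  8P = (2, 19)
  ... (continuing to 10P)
  10P = O

ord(P) = 10


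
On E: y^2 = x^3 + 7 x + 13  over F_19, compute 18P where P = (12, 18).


k = 18 = 10010_2 (binary, LSB first: 01001)
Double-and-add from P = (12, 18):
  bit 0 = 0: acc unchanged = O
  bit 1 = 1: acc = O + (15, 4) = (15, 4)
  bit 2 = 0: acc unchanged = (15, 4)
  bit 3 = 0: acc unchanged = (15, 4)
  bit 4 = 1: acc = (15, 4) + (7, 14) = (14, 9)

18P = (14, 9)


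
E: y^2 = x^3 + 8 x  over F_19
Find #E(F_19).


For each x in F_19, count y with y^2 = x^3 + 8 x + 0 mod 19:
  x = 0: RHS = 0, y in [0]  -> 1 point(s)
  x = 1: RHS = 9, y in [3, 16]  -> 2 point(s)
  x = 2: RHS = 5, y in [9, 10]  -> 2 point(s)
  x = 4: RHS = 1, y in [1, 18]  -> 2 point(s)
  x = 6: RHS = 17, y in [6, 13]  -> 2 point(s)
  x = 7: RHS = 0, y in [0]  -> 1 point(s)
  x = 8: RHS = 6, y in [5, 14]  -> 2 point(s)
  x = 10: RHS = 16, y in [4, 15]  -> 2 point(s)
  x = 12: RHS = 0, y in [0]  -> 1 point(s)
  x = 14: RHS = 6, y in [5, 14]  -> 2 point(s)
  x = 16: RHS = 6, y in [5, 14]  -> 2 point(s)
Affine points: 19. Add the point at infinity: total = 20.

#E(F_19) = 20


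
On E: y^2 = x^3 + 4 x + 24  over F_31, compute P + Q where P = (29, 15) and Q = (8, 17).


P != Q, so use the chord formula.
s = (y2 - y1) / (x2 - x1) = (2) / (10) mod 31 = 25
x3 = s^2 - x1 - x2 mod 31 = 25^2 - 29 - 8 = 30
y3 = s (x1 - x3) - y1 mod 31 = 25 * (29 - 30) - 15 = 22

P + Q = (30, 22)


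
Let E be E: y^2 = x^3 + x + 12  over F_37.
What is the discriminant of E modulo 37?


4 a^3 + 27 b^2 = 4*1^3 + 27*12^2 = 4 + 3888 = 3892
Delta = -16 * (3892) = -62272
Delta mod 37 = 36

Delta = 36 (mod 37)


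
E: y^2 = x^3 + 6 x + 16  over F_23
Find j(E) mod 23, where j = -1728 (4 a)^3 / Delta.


Delta = -16(4 a^3 + 27 b^2) mod 23 = 14
-1728 * (4 a)^3 = -1728 * (4*6)^3 mod 23 = 20
j = 20 * 14^(-1) mod 23 = 8

j = 8 (mod 23)


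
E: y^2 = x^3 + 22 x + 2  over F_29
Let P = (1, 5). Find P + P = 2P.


Doubling: s = (3 x1^2 + a) / (2 y1)
s = (3*1^2 + 22) / (2*5) mod 29 = 17
x3 = s^2 - 2 x1 mod 29 = 17^2 - 2*1 = 26
y3 = s (x1 - x3) - y1 mod 29 = 17 * (1 - 26) - 5 = 5

2P = (26, 5)


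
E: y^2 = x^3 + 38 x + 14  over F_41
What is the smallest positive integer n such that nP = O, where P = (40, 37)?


Compute successive multiples of P until we hit O:
  1P = (40, 37)
  2P = (2, 4)
  3P = (38, 23)
  4P = (12, 36)
  5P = (22, 31)
  6P = (11, 0)
  7P = (22, 10)
  8P = (12, 5)
  ... (continuing to 12P)
  12P = O

ord(P) = 12


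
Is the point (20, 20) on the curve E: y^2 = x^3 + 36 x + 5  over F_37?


Check whether y^2 = x^3 + 36 x + 5 (mod 37) for (x, y) = (20, 20).
LHS: y^2 = 20^2 mod 37 = 30
RHS: x^3 + 36 x + 5 = 20^3 + 36*20 + 5 mod 37 = 30
LHS = RHS

Yes, on the curve


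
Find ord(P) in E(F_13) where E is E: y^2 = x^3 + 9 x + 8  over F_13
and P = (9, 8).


Compute successive multiples of P until we hit O:
  1P = (9, 8)
  2P = (5, 3)
  3P = (3, 6)
  4P = (4, 11)
  5P = (4, 2)
  6P = (3, 7)
  7P = (5, 10)
  8P = (9, 5)
  ... (continuing to 9P)
  9P = O

ord(P) = 9


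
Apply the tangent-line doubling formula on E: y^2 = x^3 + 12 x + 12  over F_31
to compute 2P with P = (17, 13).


Doubling: s = (3 x1^2 + a) / (2 y1)
s = (3*17^2 + 12) / (2*13) mod 31 = 4
x3 = s^2 - 2 x1 mod 31 = 4^2 - 2*17 = 13
y3 = s (x1 - x3) - y1 mod 31 = 4 * (17 - 13) - 13 = 3

2P = (13, 3)


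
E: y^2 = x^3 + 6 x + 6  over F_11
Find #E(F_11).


For each x in F_11, count y with y^2 = x^3 + 6 x + 6 mod 11:
  x = 2: RHS = 4, y in [2, 9]  -> 2 point(s)
  x = 6: RHS = 5, y in [4, 7]  -> 2 point(s)
  x = 8: RHS = 5, y in [4, 7]  -> 2 point(s)
Affine points: 6. Add the point at infinity: total = 7.

#E(F_11) = 7


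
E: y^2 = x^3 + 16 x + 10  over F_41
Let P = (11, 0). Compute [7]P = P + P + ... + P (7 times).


k = 7 = 111_2 (binary, LSB first: 111)
Double-and-add from P = (11, 0):
  bit 0 = 1: acc = O + (11, 0) = (11, 0)
  bit 1 = 1: acc = (11, 0) + O = (11, 0)
  bit 2 = 1: acc = (11, 0) + O = (11, 0)

7P = (11, 0)


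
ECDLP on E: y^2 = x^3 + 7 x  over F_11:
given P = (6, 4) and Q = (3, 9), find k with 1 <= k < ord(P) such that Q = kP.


Enumerate multiples of P until we hit Q = (3, 9):
  1P = (6, 4)
  2P = (3, 2)
  3P = (0, 0)
  4P = (3, 9)
Match found at i = 4.

k = 4


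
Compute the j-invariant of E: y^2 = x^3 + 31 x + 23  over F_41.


Delta = -16(4 a^3 + 27 b^2) mod 41 = 5
-1728 * (4 a)^3 = -1728 * (4*31)^3 mod 41 = 35
j = 35 * 5^(-1) mod 41 = 7

j = 7 (mod 41)


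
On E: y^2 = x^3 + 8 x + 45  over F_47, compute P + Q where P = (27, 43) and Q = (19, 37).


P != Q, so use the chord formula.
s = (y2 - y1) / (x2 - x1) = (41) / (39) mod 47 = 36
x3 = s^2 - x1 - x2 mod 47 = 36^2 - 27 - 19 = 28
y3 = s (x1 - x3) - y1 mod 47 = 36 * (27 - 28) - 43 = 15

P + Q = (28, 15)


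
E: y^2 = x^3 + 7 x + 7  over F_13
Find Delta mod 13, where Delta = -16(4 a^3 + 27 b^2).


4 a^3 + 27 b^2 = 4*7^3 + 27*7^2 = 1372 + 1323 = 2695
Delta = -16 * (2695) = -43120
Delta mod 13 = 1

Delta = 1 (mod 13)


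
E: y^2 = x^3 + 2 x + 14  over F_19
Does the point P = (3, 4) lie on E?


Check whether y^2 = x^3 + 2 x + 14 (mod 19) for (x, y) = (3, 4).
LHS: y^2 = 4^2 mod 19 = 16
RHS: x^3 + 2 x + 14 = 3^3 + 2*3 + 14 mod 19 = 9
LHS != RHS

No, not on the curve


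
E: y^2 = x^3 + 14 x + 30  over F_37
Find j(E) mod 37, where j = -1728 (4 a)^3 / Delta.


Delta = -16(4 a^3 + 27 b^2) mod 37 = 19
-1728 * (4 a)^3 = -1728 * (4*14)^3 mod 37 = 6
j = 6 * 19^(-1) mod 37 = 12

j = 12 (mod 37)


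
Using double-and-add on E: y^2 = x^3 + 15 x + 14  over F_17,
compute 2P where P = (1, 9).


k = 2 = 10_2 (binary, LSB first: 01)
Double-and-add from P = (1, 9):
  bit 0 = 0: acc unchanged = O
  bit 1 = 1: acc = O + (16, 10) = (16, 10)

2P = (16, 10)


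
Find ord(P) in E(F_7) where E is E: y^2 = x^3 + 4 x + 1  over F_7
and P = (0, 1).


Compute successive multiples of P until we hit O:
  1P = (0, 1)
  2P = (4, 5)
  3P = (4, 2)
  4P = (0, 6)
  5P = O

ord(P) = 5


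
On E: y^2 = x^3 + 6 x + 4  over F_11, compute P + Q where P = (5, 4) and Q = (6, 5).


P != Q, so use the chord formula.
s = (y2 - y1) / (x2 - x1) = (1) / (1) mod 11 = 1
x3 = s^2 - x1 - x2 mod 11 = 1^2 - 5 - 6 = 1
y3 = s (x1 - x3) - y1 mod 11 = 1 * (5 - 1) - 4 = 0

P + Q = (1, 0)


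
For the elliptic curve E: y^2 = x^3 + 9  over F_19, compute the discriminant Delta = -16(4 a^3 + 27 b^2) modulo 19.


4 a^3 + 27 b^2 = 4*0^3 + 27*9^2 = 0 + 2187 = 2187
Delta = -16 * (2187) = -34992
Delta mod 19 = 6

Delta = 6 (mod 19)


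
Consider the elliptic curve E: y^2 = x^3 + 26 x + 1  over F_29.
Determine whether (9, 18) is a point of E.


Check whether y^2 = x^3 + 26 x + 1 (mod 29) for (x, y) = (9, 18).
LHS: y^2 = 18^2 mod 29 = 5
RHS: x^3 + 26 x + 1 = 9^3 + 26*9 + 1 mod 29 = 7
LHS != RHS

No, not on the curve


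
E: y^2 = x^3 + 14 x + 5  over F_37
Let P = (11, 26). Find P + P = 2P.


Doubling: s = (3 x1^2 + a) / (2 y1)
s = (3*11^2 + 14) / (2*26) mod 37 = 35
x3 = s^2 - 2 x1 mod 37 = 35^2 - 2*11 = 19
y3 = s (x1 - x3) - y1 mod 37 = 35 * (11 - 19) - 26 = 27

2P = (19, 27)


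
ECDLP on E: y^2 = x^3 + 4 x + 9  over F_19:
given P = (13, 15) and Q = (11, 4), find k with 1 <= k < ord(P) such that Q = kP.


Enumerate multiples of P until we hit Q = (11, 4):
  1P = (13, 15)
  2P = (18, 17)
  3P = (14, 15)
  4P = (11, 4)
Match found at i = 4.

k = 4


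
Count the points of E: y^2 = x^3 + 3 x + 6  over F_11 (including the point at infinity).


For each x in F_11, count y with y^2 = x^3 + 3 x + 6 mod 11:
  x = 2: RHS = 9, y in [3, 8]  -> 2 point(s)
  x = 3: RHS = 9, y in [3, 8]  -> 2 point(s)
  x = 4: RHS = 5, y in [4, 7]  -> 2 point(s)
  x = 5: RHS = 3, y in [5, 6]  -> 2 point(s)
  x = 6: RHS = 9, y in [3, 8]  -> 2 point(s)
  x = 8: RHS = 3, y in [5, 6]  -> 2 point(s)
  x = 9: RHS = 3, y in [5, 6]  -> 2 point(s)
Affine points: 14. Add the point at infinity: total = 15.

#E(F_11) = 15


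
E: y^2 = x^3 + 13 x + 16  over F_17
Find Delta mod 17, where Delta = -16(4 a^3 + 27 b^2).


4 a^3 + 27 b^2 = 4*13^3 + 27*16^2 = 8788 + 6912 = 15700
Delta = -16 * (15700) = -251200
Delta mod 17 = 9

Delta = 9 (mod 17)


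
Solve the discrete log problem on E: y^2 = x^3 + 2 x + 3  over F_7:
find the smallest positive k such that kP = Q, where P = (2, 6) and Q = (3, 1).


Enumerate multiples of P until we hit Q = (3, 1):
  1P = (2, 6)
  2P = (3, 1)
Match found at i = 2.

k = 2


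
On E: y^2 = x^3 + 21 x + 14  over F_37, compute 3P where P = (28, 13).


k = 3 = 11_2 (binary, LSB first: 11)
Double-and-add from P = (28, 13):
  bit 0 = 1: acc = O + (28, 13) = (28, 13)
  bit 1 = 1: acc = (28, 13) + (2, 29) = (3, 20)

3P = (3, 20)


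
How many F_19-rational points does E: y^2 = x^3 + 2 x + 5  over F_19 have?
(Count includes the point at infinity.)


For each x in F_19, count y with y^2 = x^3 + 2 x + 5 mod 19:
  x = 0: RHS = 5, y in [9, 10]  -> 2 point(s)
  x = 2: RHS = 17, y in [6, 13]  -> 2 point(s)
  x = 3: RHS = 0, y in [0]  -> 1 point(s)
  x = 4: RHS = 1, y in [1, 18]  -> 2 point(s)
  x = 5: RHS = 7, y in [8, 11]  -> 2 point(s)
  x = 6: RHS = 5, y in [9, 10]  -> 2 point(s)
  x = 7: RHS = 1, y in [1, 18]  -> 2 point(s)
  x = 8: RHS = 1, y in [1, 18]  -> 2 point(s)
  x = 9: RHS = 11, y in [7, 12]  -> 2 point(s)
  x = 11: RHS = 9, y in [3, 16]  -> 2 point(s)
  x = 12: RHS = 9, y in [3, 16]  -> 2 point(s)
  x = 13: RHS = 5, y in [9, 10]  -> 2 point(s)
  x = 15: RHS = 9, y in [3, 16]  -> 2 point(s)
Affine points: 25. Add the point at infinity: total = 26.

#E(F_19) = 26


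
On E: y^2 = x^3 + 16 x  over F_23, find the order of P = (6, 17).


Compute successive multiples of P until we hit O:
  1P = (6, 17)
  2P = (13, 17)
  3P = (4, 6)
  4P = (3, 11)
  5P = (18, 5)
  6P = (0, 0)
  7P = (18, 18)
  8P = (3, 12)
  ... (continuing to 12P)
  12P = O

ord(P) = 12


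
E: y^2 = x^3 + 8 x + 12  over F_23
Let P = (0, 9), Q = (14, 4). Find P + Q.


P != Q, so use the chord formula.
s = (y2 - y1) / (x2 - x1) = (18) / (14) mod 23 = 21
x3 = s^2 - x1 - x2 mod 23 = 21^2 - 0 - 14 = 13
y3 = s (x1 - x3) - y1 mod 23 = 21 * (0 - 13) - 9 = 17

P + Q = (13, 17)


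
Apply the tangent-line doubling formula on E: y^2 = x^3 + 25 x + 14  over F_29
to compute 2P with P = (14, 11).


Doubling: s = (3 x1^2 + a) / (2 y1)
s = (3*14^2 + 25) / (2*11) mod 29 = 16
x3 = s^2 - 2 x1 mod 29 = 16^2 - 2*14 = 25
y3 = s (x1 - x3) - y1 mod 29 = 16 * (14 - 25) - 11 = 16

2P = (25, 16)


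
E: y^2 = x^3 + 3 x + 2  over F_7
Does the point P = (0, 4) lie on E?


Check whether y^2 = x^3 + 3 x + 2 (mod 7) for (x, y) = (0, 4).
LHS: y^2 = 4^2 mod 7 = 2
RHS: x^3 + 3 x + 2 = 0^3 + 3*0 + 2 mod 7 = 2
LHS = RHS

Yes, on the curve


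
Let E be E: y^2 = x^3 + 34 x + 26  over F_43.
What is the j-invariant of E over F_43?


Delta = -16(4 a^3 + 27 b^2) mod 43 = 25
-1728 * (4 a)^3 = -1728 * (4*34)^3 mod 43 = 8
j = 8 * 25^(-1) mod 43 = 33

j = 33 (mod 43)


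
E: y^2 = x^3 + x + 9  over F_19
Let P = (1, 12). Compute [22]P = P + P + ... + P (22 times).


k = 22 = 10110_2 (binary, LSB first: 01101)
Double-and-add from P = (1, 12):
  bit 0 = 0: acc unchanged = O
  bit 1 = 1: acc = O + (7, 6) = (7, 6)
  bit 2 = 1: acc = (7, 6) + (3, 18) = (18, 8)
  bit 3 = 0: acc unchanged = (18, 8)
  bit 4 = 1: acc = (18, 8) + (9, 14) = (3, 1)

22P = (3, 1)


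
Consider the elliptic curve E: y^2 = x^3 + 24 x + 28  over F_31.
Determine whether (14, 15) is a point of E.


Check whether y^2 = x^3 + 24 x + 28 (mod 31) for (x, y) = (14, 15).
LHS: y^2 = 15^2 mod 31 = 8
RHS: x^3 + 24 x + 28 = 14^3 + 24*14 + 28 mod 31 = 8
LHS = RHS

Yes, on the curve


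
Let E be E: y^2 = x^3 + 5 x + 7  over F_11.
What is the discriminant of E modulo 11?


4 a^3 + 27 b^2 = 4*5^3 + 27*7^2 = 500 + 1323 = 1823
Delta = -16 * (1823) = -29168
Delta mod 11 = 4

Delta = 4 (mod 11)


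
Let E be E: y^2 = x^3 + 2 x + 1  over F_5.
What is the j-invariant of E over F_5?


Delta = -16(4 a^3 + 27 b^2) mod 5 = 1
-1728 * (4 a)^3 = -1728 * (4*2)^3 mod 5 = 4
j = 4 * 1^(-1) mod 5 = 4

j = 4 (mod 5)


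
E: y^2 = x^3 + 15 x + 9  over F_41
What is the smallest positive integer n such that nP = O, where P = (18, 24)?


Compute successive multiples of P until we hit O:
  1P = (18, 24)
  2P = (1, 36)
  3P = (12, 20)
  4P = (16, 32)
  5P = (23, 37)
  6P = (33, 19)
  7P = (22, 32)
  8P = (5, 2)
  ... (continuing to 35P)
  35P = O

ord(P) = 35


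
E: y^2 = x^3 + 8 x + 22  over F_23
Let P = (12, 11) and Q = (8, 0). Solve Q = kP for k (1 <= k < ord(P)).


Enumerate multiples of P until we hit Q = (8, 0):
  1P = (12, 11)
  2P = (8, 0)
Match found at i = 2.

k = 2


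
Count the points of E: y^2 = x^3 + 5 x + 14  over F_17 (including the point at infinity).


For each x in F_17, count y with y^2 = x^3 + 5 x + 14 mod 17:
  x = 2: RHS = 15, y in [7, 10]  -> 2 point(s)
  x = 4: RHS = 13, y in [8, 9]  -> 2 point(s)
  x = 7: RHS = 1, y in [1, 16]  -> 2 point(s)
  x = 12: RHS = 0, y in [0]  -> 1 point(s)
  x = 13: RHS = 15, y in [7, 10]  -> 2 point(s)
  x = 15: RHS = 13, y in [8, 9]  -> 2 point(s)
  x = 16: RHS = 8, y in [5, 12]  -> 2 point(s)
Affine points: 13. Add the point at infinity: total = 14.

#E(F_17) = 14


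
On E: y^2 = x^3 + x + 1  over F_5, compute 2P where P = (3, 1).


Doubling: s = (3 x1^2 + a) / (2 y1)
s = (3*3^2 + 1) / (2*1) mod 5 = 4
x3 = s^2 - 2 x1 mod 5 = 4^2 - 2*3 = 0
y3 = s (x1 - x3) - y1 mod 5 = 4 * (3 - 0) - 1 = 1

2P = (0, 1)


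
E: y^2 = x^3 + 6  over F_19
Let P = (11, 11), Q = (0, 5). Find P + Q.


P != Q, so use the chord formula.
s = (y2 - y1) / (x2 - x1) = (13) / (8) mod 19 = 4
x3 = s^2 - x1 - x2 mod 19 = 4^2 - 11 - 0 = 5
y3 = s (x1 - x3) - y1 mod 19 = 4 * (11 - 5) - 11 = 13

P + Q = (5, 13)


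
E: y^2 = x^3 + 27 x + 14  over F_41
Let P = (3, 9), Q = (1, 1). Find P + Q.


P != Q, so use the chord formula.
s = (y2 - y1) / (x2 - x1) = (33) / (39) mod 41 = 4
x3 = s^2 - x1 - x2 mod 41 = 4^2 - 3 - 1 = 12
y3 = s (x1 - x3) - y1 mod 41 = 4 * (3 - 12) - 9 = 37

P + Q = (12, 37)


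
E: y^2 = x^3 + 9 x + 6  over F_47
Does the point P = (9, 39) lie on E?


Check whether y^2 = x^3 + 9 x + 6 (mod 47) for (x, y) = (9, 39).
LHS: y^2 = 39^2 mod 47 = 17
RHS: x^3 + 9 x + 6 = 9^3 + 9*9 + 6 mod 47 = 17
LHS = RHS

Yes, on the curve


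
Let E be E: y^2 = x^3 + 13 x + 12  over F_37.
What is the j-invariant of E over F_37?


Delta = -16(4 a^3 + 27 b^2) mod 37 = 18
-1728 * (4 a)^3 = -1728 * (4*13)^3 mod 37 = 14
j = 14 * 18^(-1) mod 37 = 9

j = 9 (mod 37)


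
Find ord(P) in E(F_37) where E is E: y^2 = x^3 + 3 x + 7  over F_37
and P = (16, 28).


Compute successive multiples of P until we hit O:
  1P = (16, 28)
  2P = (1, 14)
  3P = (36, 15)
  4P = (19, 35)
  5P = (28, 18)
  6P = (5, 6)
  7P = (20, 1)
  8P = (35, 17)
  ... (continuing to 43P)
  43P = O

ord(P) = 43


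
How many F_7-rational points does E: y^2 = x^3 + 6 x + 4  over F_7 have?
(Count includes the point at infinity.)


For each x in F_7, count y with y^2 = x^3 + 6 x + 4 mod 7:
  x = 0: RHS = 4, y in [2, 5]  -> 2 point(s)
  x = 1: RHS = 4, y in [2, 5]  -> 2 point(s)
  x = 3: RHS = 0, y in [0]  -> 1 point(s)
  x = 4: RHS = 1, y in [1, 6]  -> 2 point(s)
  x = 6: RHS = 4, y in [2, 5]  -> 2 point(s)
Affine points: 9. Add the point at infinity: total = 10.

#E(F_7) = 10


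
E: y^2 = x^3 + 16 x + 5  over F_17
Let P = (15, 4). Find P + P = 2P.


Doubling: s = (3 x1^2 + a) / (2 y1)
s = (3*15^2 + 16) / (2*4) mod 17 = 12
x3 = s^2 - 2 x1 mod 17 = 12^2 - 2*15 = 12
y3 = s (x1 - x3) - y1 mod 17 = 12 * (15 - 12) - 4 = 15

2P = (12, 15)


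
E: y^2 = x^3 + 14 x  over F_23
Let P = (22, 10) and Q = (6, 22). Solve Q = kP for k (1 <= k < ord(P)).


Enumerate multiples of P until we hit Q = (6, 22):
  1P = (22, 10)
  2P = (6, 22)
Match found at i = 2.

k = 2


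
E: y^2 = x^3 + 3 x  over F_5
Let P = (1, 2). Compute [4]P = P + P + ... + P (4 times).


k = 4 = 100_2 (binary, LSB first: 001)
Double-and-add from P = (1, 2):
  bit 0 = 0: acc unchanged = O
  bit 1 = 0: acc unchanged = O
  bit 2 = 1: acc = O + (1, 3) = (1, 3)

4P = (1, 3)


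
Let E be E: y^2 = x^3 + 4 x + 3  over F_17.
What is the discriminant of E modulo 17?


4 a^3 + 27 b^2 = 4*4^3 + 27*3^2 = 256 + 243 = 499
Delta = -16 * (499) = -7984
Delta mod 17 = 6

Delta = 6 (mod 17)


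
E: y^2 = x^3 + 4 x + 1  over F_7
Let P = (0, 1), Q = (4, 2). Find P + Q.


P != Q, so use the chord formula.
s = (y2 - y1) / (x2 - x1) = (1) / (4) mod 7 = 2
x3 = s^2 - x1 - x2 mod 7 = 2^2 - 0 - 4 = 0
y3 = s (x1 - x3) - y1 mod 7 = 2 * (0 - 0) - 1 = 6

P + Q = (0, 6)


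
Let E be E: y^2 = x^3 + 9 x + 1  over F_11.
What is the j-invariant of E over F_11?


Delta = -16(4 a^3 + 27 b^2) mod 11 = 3
-1728 * (4 a)^3 = -1728 * (4*9)^3 mod 11 = 6
j = 6 * 3^(-1) mod 11 = 2

j = 2 (mod 11)


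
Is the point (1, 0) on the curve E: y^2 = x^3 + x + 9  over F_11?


Check whether y^2 = x^3 + 1 x + 9 (mod 11) for (x, y) = (1, 0).
LHS: y^2 = 0^2 mod 11 = 0
RHS: x^3 + 1 x + 9 = 1^3 + 1*1 + 9 mod 11 = 0
LHS = RHS

Yes, on the curve


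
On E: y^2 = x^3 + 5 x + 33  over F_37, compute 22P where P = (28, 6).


k = 22 = 10110_2 (binary, LSB first: 01101)
Double-and-add from P = (28, 6):
  bit 0 = 0: acc unchanged = O
  bit 1 = 1: acc = O + (34, 18) = (34, 18)
  bit 2 = 1: acc = (34, 18) + (31, 34) = (21, 36)
  bit 3 = 0: acc unchanged = (21, 36)
  bit 4 = 1: acc = (21, 36) + (0, 12) = (9, 20)

22P = (9, 20)


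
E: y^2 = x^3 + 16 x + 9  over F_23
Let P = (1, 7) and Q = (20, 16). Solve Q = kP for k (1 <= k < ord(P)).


Enumerate multiples of P until we hit Q = (20, 16):
  1P = (1, 7)
  2P = (7, 21)
  3P = (0, 3)
  4P = (15, 6)
  5P = (9, 10)
  6P = (2, 7)
  7P = (20, 16)
Match found at i = 7.

k = 7


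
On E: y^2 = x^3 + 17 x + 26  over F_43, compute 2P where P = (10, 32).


Doubling: s = (3 x1^2 + a) / (2 y1)
s = (3*10^2 + 17) / (2*32) mod 43 = 11
x3 = s^2 - 2 x1 mod 43 = 11^2 - 2*10 = 15
y3 = s (x1 - x3) - y1 mod 43 = 11 * (10 - 15) - 32 = 42

2P = (15, 42)


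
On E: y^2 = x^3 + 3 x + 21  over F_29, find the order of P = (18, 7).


Compute successive multiples of P until we hit O:
  1P = (18, 7)
  2P = (13, 16)
  3P = (14, 9)
  4P = (19, 8)
  5P = (22, 18)
  6P = (2, 8)
  7P = (3, 12)
  8P = (21, 23)
  ... (continuing to 35P)
  35P = O

ord(P) = 35


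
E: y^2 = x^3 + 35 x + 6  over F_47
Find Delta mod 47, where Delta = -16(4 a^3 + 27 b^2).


4 a^3 + 27 b^2 = 4*35^3 + 27*6^2 = 171500 + 972 = 172472
Delta = -16 * (172472) = -2759552
Delta mod 47 = 6

Delta = 6 (mod 47)


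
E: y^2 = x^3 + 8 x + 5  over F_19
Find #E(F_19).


For each x in F_19, count y with y^2 = x^3 + 8 x + 5 mod 19:
  x = 0: RHS = 5, y in [9, 10]  -> 2 point(s)
  x = 4: RHS = 6, y in [5, 14]  -> 2 point(s)
  x = 7: RHS = 5, y in [9, 10]  -> 2 point(s)
  x = 8: RHS = 11, y in [7, 12]  -> 2 point(s)
  x = 12: RHS = 5, y in [9, 10]  -> 2 point(s)
  x = 13: RHS = 7, y in [8, 11]  -> 2 point(s)
  x = 14: RHS = 11, y in [7, 12]  -> 2 point(s)
  x = 15: RHS = 4, y in [2, 17]  -> 2 point(s)
  x = 16: RHS = 11, y in [7, 12]  -> 2 point(s)
  x = 17: RHS = 0, y in [0]  -> 1 point(s)
Affine points: 19. Add the point at infinity: total = 20.

#E(F_19) = 20


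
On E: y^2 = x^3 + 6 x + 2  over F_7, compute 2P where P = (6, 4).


Doubling: s = (3 x1^2 + a) / (2 y1)
s = (3*6^2 + 6) / (2*4) mod 7 = 2
x3 = s^2 - 2 x1 mod 7 = 2^2 - 2*6 = 6
y3 = s (x1 - x3) - y1 mod 7 = 2 * (6 - 6) - 4 = 3

2P = (6, 3)


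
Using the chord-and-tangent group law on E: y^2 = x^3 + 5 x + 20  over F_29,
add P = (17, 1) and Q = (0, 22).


P != Q, so use the chord formula.
s = (y2 - y1) / (x2 - x1) = (21) / (12) mod 29 = 9
x3 = s^2 - x1 - x2 mod 29 = 9^2 - 17 - 0 = 6
y3 = s (x1 - x3) - y1 mod 29 = 9 * (17 - 6) - 1 = 11

P + Q = (6, 11)


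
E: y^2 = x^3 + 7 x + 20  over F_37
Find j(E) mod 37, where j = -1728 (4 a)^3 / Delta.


Delta = -16(4 a^3 + 27 b^2) mod 37 = 16
-1728 * (4 a)^3 = -1728 * (4*7)^3 mod 37 = 10
j = 10 * 16^(-1) mod 37 = 33

j = 33 (mod 37)


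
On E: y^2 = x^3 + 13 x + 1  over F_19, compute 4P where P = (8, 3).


k = 4 = 100_2 (binary, LSB first: 001)
Double-and-add from P = (8, 3):
  bit 0 = 0: acc unchanged = O
  bit 1 = 0: acc unchanged = O
  bit 2 = 1: acc = O + (8, 16) = (8, 16)

4P = (8, 16)


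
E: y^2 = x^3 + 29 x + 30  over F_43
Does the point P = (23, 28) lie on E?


Check whether y^2 = x^3 + 29 x + 30 (mod 43) for (x, y) = (23, 28).
LHS: y^2 = 28^2 mod 43 = 10
RHS: x^3 + 29 x + 30 = 23^3 + 29*23 + 30 mod 43 = 7
LHS != RHS

No, not on the curve


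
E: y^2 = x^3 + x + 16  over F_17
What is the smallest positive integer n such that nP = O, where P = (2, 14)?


Compute successive multiples of P until we hit O:
  1P = (2, 14)
  2P = (4, 13)
  3P = (7, 14)
  4P = (8, 3)
  5P = (8, 14)
  6P = (7, 3)
  7P = (4, 4)
  8P = (2, 3)
  ... (continuing to 9P)
  9P = O

ord(P) = 9


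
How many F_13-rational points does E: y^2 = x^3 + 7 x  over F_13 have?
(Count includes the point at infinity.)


For each x in F_13, count y with y^2 = x^3 + 7 x + 0 mod 13:
  x = 0: RHS = 0, y in [0]  -> 1 point(s)
  x = 2: RHS = 9, y in [3, 10]  -> 2 point(s)
  x = 3: RHS = 9, y in [3, 10]  -> 2 point(s)
  x = 4: RHS = 1, y in [1, 12]  -> 2 point(s)
  x = 5: RHS = 4, y in [2, 11]  -> 2 point(s)
  x = 8: RHS = 9, y in [3, 10]  -> 2 point(s)
  x = 9: RHS = 12, y in [5, 8]  -> 2 point(s)
  x = 10: RHS = 4, y in [2, 11]  -> 2 point(s)
  x = 11: RHS = 4, y in [2, 11]  -> 2 point(s)
Affine points: 17. Add the point at infinity: total = 18.

#E(F_13) = 18


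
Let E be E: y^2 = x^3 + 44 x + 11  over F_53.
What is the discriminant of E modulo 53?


4 a^3 + 27 b^2 = 4*44^3 + 27*11^2 = 340736 + 3267 = 344003
Delta = -16 * (344003) = -5504048
Delta mod 53 = 2

Delta = 2 (mod 53)


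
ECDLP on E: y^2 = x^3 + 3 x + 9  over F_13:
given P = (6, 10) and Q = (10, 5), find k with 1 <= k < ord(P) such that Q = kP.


Enumerate multiples of P until we hit Q = (10, 5):
  1P = (6, 10)
  2P = (2, 7)
  3P = (8, 8)
  4P = (0, 10)
  5P = (7, 3)
  6P = (10, 5)
Match found at i = 6.

k = 6


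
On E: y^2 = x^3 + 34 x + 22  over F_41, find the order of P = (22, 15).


Compute successive multiples of P until we hit O:
  1P = (22, 15)
  2P = (29, 10)
  3P = (29, 31)
  4P = (22, 26)
  5P = O

ord(P) = 5


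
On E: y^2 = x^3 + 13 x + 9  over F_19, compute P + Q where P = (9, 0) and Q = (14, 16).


P != Q, so use the chord formula.
s = (y2 - y1) / (x2 - x1) = (16) / (5) mod 19 = 7
x3 = s^2 - x1 - x2 mod 19 = 7^2 - 9 - 14 = 7
y3 = s (x1 - x3) - y1 mod 19 = 7 * (9 - 7) - 0 = 14

P + Q = (7, 14)


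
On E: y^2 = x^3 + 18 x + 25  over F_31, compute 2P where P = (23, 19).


Doubling: s = (3 x1^2 + a) / (2 y1)
s = (3*23^2 + 18) / (2*19) mod 31 = 30
x3 = s^2 - 2 x1 mod 31 = 30^2 - 2*23 = 17
y3 = s (x1 - x3) - y1 mod 31 = 30 * (23 - 17) - 19 = 6

2P = (17, 6)


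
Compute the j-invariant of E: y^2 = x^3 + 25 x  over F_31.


Delta = -16(4 a^3 + 27 b^2) mod 31 = 29
-1728 * (4 a)^3 = -1728 * (4*25)^3 mod 31 = 16
j = 16 * 29^(-1) mod 31 = 23

j = 23 (mod 31)


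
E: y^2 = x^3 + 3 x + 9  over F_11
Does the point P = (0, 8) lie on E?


Check whether y^2 = x^3 + 3 x + 9 (mod 11) for (x, y) = (0, 8).
LHS: y^2 = 8^2 mod 11 = 9
RHS: x^3 + 3 x + 9 = 0^3 + 3*0 + 9 mod 11 = 9
LHS = RHS

Yes, on the curve


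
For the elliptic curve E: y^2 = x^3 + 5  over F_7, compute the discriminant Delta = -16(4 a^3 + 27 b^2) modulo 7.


4 a^3 + 27 b^2 = 4*0^3 + 27*5^2 = 0 + 675 = 675
Delta = -16 * (675) = -10800
Delta mod 7 = 1

Delta = 1 (mod 7)


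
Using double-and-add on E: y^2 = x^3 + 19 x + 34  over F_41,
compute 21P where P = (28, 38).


k = 21 = 10101_2 (binary, LSB first: 10101)
Double-and-add from P = (28, 38):
  bit 0 = 1: acc = O + (28, 38) = (28, 38)
  bit 1 = 0: acc unchanged = (28, 38)
  bit 2 = 1: acc = (28, 38) + (34, 38) = (20, 3)
  bit 3 = 0: acc unchanged = (20, 3)
  bit 4 = 1: acc = (20, 3) + (15, 2) = (29, 28)

21P = (29, 28)


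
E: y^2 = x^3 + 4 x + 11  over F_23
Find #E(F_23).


For each x in F_23, count y with y^2 = x^3 + 4 x + 11 mod 23:
  x = 1: RHS = 16, y in [4, 19]  -> 2 point(s)
  x = 2: RHS = 4, y in [2, 21]  -> 2 point(s)
  x = 3: RHS = 4, y in [2, 21]  -> 2 point(s)
  x = 5: RHS = 18, y in [8, 15]  -> 2 point(s)
  x = 8: RHS = 3, y in [7, 16]  -> 2 point(s)
  x = 10: RHS = 16, y in [4, 19]  -> 2 point(s)
  x = 11: RHS = 6, y in [11, 12]  -> 2 point(s)
  x = 12: RHS = 16, y in [4, 19]  -> 2 point(s)
  x = 13: RHS = 6, y in [11, 12]  -> 2 point(s)
  x = 16: RHS = 8, y in [10, 13]  -> 2 point(s)
  x = 17: RHS = 1, y in [1, 22]  -> 2 point(s)
  x = 18: RHS = 4, y in [2, 21]  -> 2 point(s)
  x = 19: RHS = 0, y in [0]  -> 1 point(s)
  x = 20: RHS = 18, y in [8, 15]  -> 2 point(s)
  x = 21: RHS = 18, y in [8, 15]  -> 2 point(s)
  x = 22: RHS = 6, y in [11, 12]  -> 2 point(s)
Affine points: 31. Add the point at infinity: total = 32.

#E(F_23) = 32


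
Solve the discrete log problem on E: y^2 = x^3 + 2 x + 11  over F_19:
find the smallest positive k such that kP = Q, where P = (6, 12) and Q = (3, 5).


Enumerate multiples of P until we hit Q = (3, 5):
  1P = (6, 12)
  2P = (16, 15)
  3P = (14, 16)
  4P = (4, 8)
  5P = (13, 12)
  6P = (0, 7)
  7P = (10, 10)
  8P = (8, 8)
  9P = (9, 13)
  10P = (2, 2)
  11P = (3, 5)
Match found at i = 11.

k = 11


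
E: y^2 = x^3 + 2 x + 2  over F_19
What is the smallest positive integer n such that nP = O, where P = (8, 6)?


Compute successive multiples of P until we hit O:
  1P = (8, 6)
  2P = (1, 9)
  3P = (16, 11)
  4P = (4, 6)
  5P = (7, 13)
  6P = (15, 5)
  7P = (3, 15)
  8P = (12, 5)
  ... (continuing to 24P)
  24P = O

ord(P) = 24


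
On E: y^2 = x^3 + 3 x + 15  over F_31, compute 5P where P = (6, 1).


k = 5 = 101_2 (binary, LSB first: 101)
Double-and-add from P = (6, 1):
  bit 0 = 1: acc = O + (6, 1) = (6, 1)
  bit 1 = 0: acc unchanged = (6, 1)
  bit 2 = 1: acc = (6, 1) + (19, 7) = (13, 22)

5P = (13, 22)


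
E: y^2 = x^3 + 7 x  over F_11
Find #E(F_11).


For each x in F_11, count y with y^2 = x^3 + 7 x + 0 mod 11:
  x = 0: RHS = 0, y in [0]  -> 1 point(s)
  x = 2: RHS = 0, y in [0]  -> 1 point(s)
  x = 3: RHS = 4, y in [2, 9]  -> 2 point(s)
  x = 4: RHS = 4, y in [2, 9]  -> 2 point(s)
  x = 6: RHS = 5, y in [4, 7]  -> 2 point(s)
  x = 9: RHS = 0, y in [0]  -> 1 point(s)
  x = 10: RHS = 3, y in [5, 6]  -> 2 point(s)
Affine points: 11. Add the point at infinity: total = 12.

#E(F_11) = 12


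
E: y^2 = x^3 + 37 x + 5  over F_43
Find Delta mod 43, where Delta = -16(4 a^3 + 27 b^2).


4 a^3 + 27 b^2 = 4*37^3 + 27*5^2 = 202612 + 675 = 203287
Delta = -16 * (203287) = -3252592
Delta mod 43 = 14

Delta = 14 (mod 43)


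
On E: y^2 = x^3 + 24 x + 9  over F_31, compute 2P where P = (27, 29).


Doubling: s = (3 x1^2 + a) / (2 y1)
s = (3*27^2 + 24) / (2*29) mod 31 = 13
x3 = s^2 - 2 x1 mod 31 = 13^2 - 2*27 = 22
y3 = s (x1 - x3) - y1 mod 31 = 13 * (27 - 22) - 29 = 5

2P = (22, 5)


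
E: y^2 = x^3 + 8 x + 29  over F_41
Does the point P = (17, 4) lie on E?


Check whether y^2 = x^3 + 8 x + 29 (mod 41) for (x, y) = (17, 4).
LHS: y^2 = 4^2 mod 41 = 16
RHS: x^3 + 8 x + 29 = 17^3 + 8*17 + 29 mod 41 = 35
LHS != RHS

No, not on the curve


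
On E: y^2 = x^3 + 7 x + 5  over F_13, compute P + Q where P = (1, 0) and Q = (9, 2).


P != Q, so use the chord formula.
s = (y2 - y1) / (x2 - x1) = (2) / (8) mod 13 = 10
x3 = s^2 - x1 - x2 mod 13 = 10^2 - 1 - 9 = 12
y3 = s (x1 - x3) - y1 mod 13 = 10 * (1 - 12) - 0 = 7

P + Q = (12, 7)


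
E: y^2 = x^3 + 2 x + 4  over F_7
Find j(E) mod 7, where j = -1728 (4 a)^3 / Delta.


Delta = -16(4 a^3 + 27 b^2) mod 7 = 3
-1728 * (4 a)^3 = -1728 * (4*2)^3 mod 7 = 1
j = 1 * 3^(-1) mod 7 = 5

j = 5 (mod 7)


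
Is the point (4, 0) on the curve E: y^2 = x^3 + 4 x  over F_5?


Check whether y^2 = x^3 + 4 x + 0 (mod 5) for (x, y) = (4, 0).
LHS: y^2 = 0^2 mod 5 = 0
RHS: x^3 + 4 x + 0 = 4^3 + 4*4 + 0 mod 5 = 0
LHS = RHS

Yes, on the curve


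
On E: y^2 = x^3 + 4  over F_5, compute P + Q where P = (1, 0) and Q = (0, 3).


P != Q, so use the chord formula.
s = (y2 - y1) / (x2 - x1) = (3) / (4) mod 5 = 2
x3 = s^2 - x1 - x2 mod 5 = 2^2 - 1 - 0 = 3
y3 = s (x1 - x3) - y1 mod 5 = 2 * (1 - 3) - 0 = 1

P + Q = (3, 1)


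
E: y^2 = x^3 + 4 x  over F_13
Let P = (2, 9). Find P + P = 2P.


Doubling: s = (3 x1^2 + a) / (2 y1)
s = (3*2^2 + 4) / (2*9) mod 13 = 11
x3 = s^2 - 2 x1 mod 13 = 11^2 - 2*2 = 0
y3 = s (x1 - x3) - y1 mod 13 = 11 * (2 - 0) - 9 = 0

2P = (0, 0)


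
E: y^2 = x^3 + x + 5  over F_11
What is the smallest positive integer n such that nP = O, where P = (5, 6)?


Compute successive multiples of P until we hit O:
  1P = (5, 6)
  2P = (2, 2)
  3P = (7, 6)
  4P = (10, 5)
  5P = (0, 4)
  6P = (0, 7)
  7P = (10, 6)
  8P = (7, 5)
  ... (continuing to 11P)
  11P = O

ord(P) = 11


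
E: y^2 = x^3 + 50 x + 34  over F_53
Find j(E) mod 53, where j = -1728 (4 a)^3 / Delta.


Delta = -16(4 a^3 + 27 b^2) mod 53 = 6
-1728 * (4 a)^3 = -1728 * (4*50)^3 mod 53 = 17
j = 17 * 6^(-1) mod 53 = 47

j = 47 (mod 53)


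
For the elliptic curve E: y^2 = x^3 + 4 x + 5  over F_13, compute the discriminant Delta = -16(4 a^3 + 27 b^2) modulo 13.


4 a^3 + 27 b^2 = 4*4^3 + 27*5^2 = 256 + 675 = 931
Delta = -16 * (931) = -14896
Delta mod 13 = 2

Delta = 2 (mod 13)


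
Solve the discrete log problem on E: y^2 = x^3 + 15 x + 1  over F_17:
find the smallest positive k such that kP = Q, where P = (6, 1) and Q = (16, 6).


Enumerate multiples of P until we hit Q = (16, 6):
  1P = (6, 1)
  2P = (9, 10)
  3P = (11, 1)
  4P = (0, 16)
  5P = (13, 8)
  6P = (16, 6)
Match found at i = 6.

k = 6


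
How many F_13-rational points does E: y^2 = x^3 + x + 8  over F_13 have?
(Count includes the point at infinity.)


For each x in F_13, count y with y^2 = x^3 + 1 x + 8 mod 13:
  x = 1: RHS = 10, y in [6, 7]  -> 2 point(s)
  x = 3: RHS = 12, y in [5, 8]  -> 2 point(s)
  x = 6: RHS = 9, y in [3, 10]  -> 2 point(s)
  x = 10: RHS = 4, y in [2, 11]  -> 2 point(s)
Affine points: 8. Add the point at infinity: total = 9.

#E(F_13) = 9


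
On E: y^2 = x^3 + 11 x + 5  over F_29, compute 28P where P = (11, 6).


k = 28 = 11100_2 (binary, LSB first: 00111)
Double-and-add from P = (11, 6):
  bit 0 = 0: acc unchanged = O
  bit 1 = 0: acc unchanged = O
  bit 2 = 1: acc = O + (28, 15) = (28, 15)
  bit 3 = 1: acc = (28, 15) + (24, 12) = (12, 26)
  bit 4 = 1: acc = (12, 26) + (17, 1) = (25, 10)

28P = (25, 10)


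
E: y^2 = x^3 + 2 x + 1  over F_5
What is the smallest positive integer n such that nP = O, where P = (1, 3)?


Compute successive multiples of P until we hit O:
  1P = (1, 3)
  2P = (3, 2)
  3P = (0, 4)
  4P = (0, 1)
  5P = (3, 3)
  6P = (1, 2)
  7P = O

ord(P) = 7


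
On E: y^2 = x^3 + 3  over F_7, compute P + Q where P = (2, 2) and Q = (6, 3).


P != Q, so use the chord formula.
s = (y2 - y1) / (x2 - x1) = (1) / (4) mod 7 = 2
x3 = s^2 - x1 - x2 mod 7 = 2^2 - 2 - 6 = 3
y3 = s (x1 - x3) - y1 mod 7 = 2 * (2 - 3) - 2 = 3

P + Q = (3, 3)


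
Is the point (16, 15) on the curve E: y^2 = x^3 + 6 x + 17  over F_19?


Check whether y^2 = x^3 + 6 x + 17 (mod 19) for (x, y) = (16, 15).
LHS: y^2 = 15^2 mod 19 = 16
RHS: x^3 + 6 x + 17 = 16^3 + 6*16 + 17 mod 19 = 10
LHS != RHS

No, not on the curve


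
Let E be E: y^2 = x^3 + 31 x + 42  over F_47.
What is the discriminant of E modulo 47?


4 a^3 + 27 b^2 = 4*31^3 + 27*42^2 = 119164 + 47628 = 166792
Delta = -16 * (166792) = -2668672
Delta mod 47 = 35

Delta = 35 (mod 47)


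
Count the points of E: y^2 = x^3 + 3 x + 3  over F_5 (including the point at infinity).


For each x in F_5, count y with y^2 = x^3 + 3 x + 3 mod 5:
  x = 3: RHS = 4, y in [2, 3]  -> 2 point(s)
  x = 4: RHS = 4, y in [2, 3]  -> 2 point(s)
Affine points: 4. Add the point at infinity: total = 5.

#E(F_5) = 5


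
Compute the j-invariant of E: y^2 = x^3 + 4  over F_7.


Delta = -16(4 a^3 + 27 b^2) mod 7 = 4
-1728 * (4 a)^3 = -1728 * (4*0)^3 mod 7 = 0
j = 0 * 4^(-1) mod 7 = 0

j = 0 (mod 7)


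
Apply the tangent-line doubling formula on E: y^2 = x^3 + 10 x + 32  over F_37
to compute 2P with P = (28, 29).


Doubling: s = (3 x1^2 + a) / (2 y1)
s = (3*28^2 + 10) / (2*29) mod 37 = 5
x3 = s^2 - 2 x1 mod 37 = 5^2 - 2*28 = 6
y3 = s (x1 - x3) - y1 mod 37 = 5 * (28 - 6) - 29 = 7

2P = (6, 7)


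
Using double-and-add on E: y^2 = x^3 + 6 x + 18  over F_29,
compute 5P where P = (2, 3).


k = 5 = 101_2 (binary, LSB first: 101)
Double-and-add from P = (2, 3):
  bit 0 = 1: acc = O + (2, 3) = (2, 3)
  bit 1 = 0: acc unchanged = (2, 3)
  bit 2 = 1: acc = (2, 3) + (10, 18) = (11, 20)

5P = (11, 20)


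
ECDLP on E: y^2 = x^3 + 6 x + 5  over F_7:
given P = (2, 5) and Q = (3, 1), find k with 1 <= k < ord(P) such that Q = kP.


Enumerate multiples of P until we hit Q = (3, 1):
  1P = (2, 5)
  2P = (4, 4)
  3P = (3, 6)
  4P = (3, 1)
Match found at i = 4.

k = 4


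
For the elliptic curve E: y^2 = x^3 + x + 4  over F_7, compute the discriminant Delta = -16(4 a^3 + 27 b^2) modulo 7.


4 a^3 + 27 b^2 = 4*1^3 + 27*4^2 = 4 + 432 = 436
Delta = -16 * (436) = -6976
Delta mod 7 = 3

Delta = 3 (mod 7)


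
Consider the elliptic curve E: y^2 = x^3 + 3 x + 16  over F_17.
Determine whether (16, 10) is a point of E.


Check whether y^2 = x^3 + 3 x + 16 (mod 17) for (x, y) = (16, 10).
LHS: y^2 = 10^2 mod 17 = 15
RHS: x^3 + 3 x + 16 = 16^3 + 3*16 + 16 mod 17 = 12
LHS != RHS

No, not on the curve


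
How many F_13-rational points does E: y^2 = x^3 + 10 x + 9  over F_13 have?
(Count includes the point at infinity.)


For each x in F_13, count y with y^2 = x^3 + 10 x + 9 mod 13:
  x = 0: RHS = 9, y in [3, 10]  -> 2 point(s)
  x = 3: RHS = 1, y in [1, 12]  -> 2 point(s)
  x = 4: RHS = 9, y in [3, 10]  -> 2 point(s)
  x = 6: RHS = 12, y in [5, 8]  -> 2 point(s)
  x = 8: RHS = 3, y in [4, 9]  -> 2 point(s)
  x = 9: RHS = 9, y in [3, 10]  -> 2 point(s)
  x = 10: RHS = 4, y in [2, 11]  -> 2 point(s)
Affine points: 14. Add the point at infinity: total = 15.

#E(F_13) = 15


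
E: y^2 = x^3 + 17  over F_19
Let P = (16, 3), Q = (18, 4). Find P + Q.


P != Q, so use the chord formula.
s = (y2 - y1) / (x2 - x1) = (1) / (2) mod 19 = 10
x3 = s^2 - x1 - x2 mod 19 = 10^2 - 16 - 18 = 9
y3 = s (x1 - x3) - y1 mod 19 = 10 * (16 - 9) - 3 = 10

P + Q = (9, 10)
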